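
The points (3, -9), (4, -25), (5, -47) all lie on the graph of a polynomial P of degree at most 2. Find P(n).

P(n) = -3n^2 + 5n + 3

Write P(n) = an^2 + bn + c. Substituting each data point gives a linear system:
  9a + 3b + c = -9
  16a + 4b + c = -25
  25a + 5b + c = -47
Solving the system yields a = -3, b = 5, c = 3.
So P(n) = -3n^2 + 5n + 3.
Check: P(4) = -25. ✓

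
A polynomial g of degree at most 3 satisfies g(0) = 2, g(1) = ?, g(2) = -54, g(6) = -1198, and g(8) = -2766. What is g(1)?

-8

The 4 known points determine the degree-3 polynomial uniquely.
Write g(x) = ax^3 + bx^2 + cx + d. Substituting each data point gives a linear system:
  d = 2
  8a + 4b + 2c + d = -54
  216a + 36b + 6c + d = -1198
  512a + 64b + 8c + d = -2766
Solving the system yields a = -5, b = -3, c = -2, d = 2.
So g(x) = -5x^3 - 3x^2 - 2x + 2.
Then g(1) = -8.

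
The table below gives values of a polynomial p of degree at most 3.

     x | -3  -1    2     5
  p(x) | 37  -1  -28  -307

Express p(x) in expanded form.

p(x) = -2x^3 - 2x^2 - x - 2

Write p(x) = ax^3 + bx^2 + cx + d. Substituting each data point gives a linear system:
  -27a + 9b - 3c + d = 37
  -a + b - c + d = -1
  8a + 4b + 2c + d = -28
  125a + 25b + 5c + d = -307
Solving the system yields a = -2, b = -2, c = -1, d = -2.
So p(x) = -2x^3 - 2x^2 - x - 2.
Check: p(5) = -307. ✓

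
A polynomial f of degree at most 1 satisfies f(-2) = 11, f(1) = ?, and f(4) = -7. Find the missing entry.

The 2 known points determine the degree-1 polynomial uniquely.
Write f(t) = at + b. Substituting each data point gives a linear system:
  -2a + b = 11
  4a + b = -7
Solving the system yields a = -3, b = 5.
So f(t) = -3t + 5.
Then f(1) = 2.

2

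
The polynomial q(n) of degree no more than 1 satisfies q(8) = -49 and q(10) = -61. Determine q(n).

Write q(n) = an + b. Substituting each data point gives a linear system:
  8a + b = -49
  10a + b = -61
Solving the system yields a = -6, b = -1.
So q(n) = -6n - 1.
Check: q(10) = -61. ✓

q(n) = -6n - 1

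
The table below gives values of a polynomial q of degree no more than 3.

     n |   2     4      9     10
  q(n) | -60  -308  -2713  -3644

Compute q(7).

-1355

Using the Lagrange interpolation formula with nodes 2, 4, 9, 10:
  L_0(n) = (n - 4)(n - 9)(n - 10) / -112
  L_1(n) = (n - 2)(n - 9)(n - 10) / 60
  L_2(n) = (n - 2)(n - 4)(n - 10) / -35
  L_3(n) = (n - 2)(n - 4)(n - 9) / 48
Then q(n) = -60·L_0(n) - 308·L_1(n) - 2713·L_2(n) - 3644·L_3(n).
Expanding and collecting terms gives q(n) = -3n^3 - 6n^2 - 4n - 4.
Evaluating at n = 7: q(7) = -1355.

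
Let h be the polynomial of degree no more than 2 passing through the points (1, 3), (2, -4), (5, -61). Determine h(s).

Write h(s) = as^2 + bs + c. Substituting each data point gives a linear system:
  a + b + c = 3
  4a + 2b + c = -4
  25a + 5b + c = -61
Solving the system yields a = -3, b = 2, c = 4.
So h(s) = -3s² + 2s + 4.
Check: h(2) = -4. ✓

h(s) = -3s^2 + 2s + 4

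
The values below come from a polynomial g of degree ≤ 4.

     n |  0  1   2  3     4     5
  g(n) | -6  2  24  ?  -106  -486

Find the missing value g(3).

18

On equispaced nodes a degree-4 polynomial has vanishing fifth forward difference, so
  - g(0) + 5·g(1) - 10·g(2) + 10·g(3) - 5·g(4) + g(5) = 0.
Substituting the known values and solving for g(3):
  10·g(3) = 180
  g(3) = 18.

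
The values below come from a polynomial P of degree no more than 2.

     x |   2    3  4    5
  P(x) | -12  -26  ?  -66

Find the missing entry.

On equispaced nodes a degree-2 polynomial has vanishing third forward difference, so
  - P(2) + 3·P(3) - 3·P(4) + P(5) = 0.
Substituting the known values and solving for P(4):
  -3·P(4) = 132
  P(4) = -44.

-44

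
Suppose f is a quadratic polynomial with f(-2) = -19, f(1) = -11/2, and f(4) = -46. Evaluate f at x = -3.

Using the Lagrange interpolation formula with nodes -2, 1, 4:
  L_0(x) = (x - 1)(x - 4) / 18
  L_1(x) = (x + 2)(x - 4) / -9
  L_2(x) = (x + 2)(x - 1) / 18
Then f(x) = -19·L_0(x) - 11/2·L_1(x) - 46·L_2(x).
Expanding and collecting terms gives f(x) = -3x^2 + (3/2)x - 4.
Evaluating at x = -3: f(-3) = -71/2.

-71/2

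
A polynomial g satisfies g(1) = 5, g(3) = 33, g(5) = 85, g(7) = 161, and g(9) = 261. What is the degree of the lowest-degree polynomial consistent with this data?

Forward differences of the values at t = 1, 3, 5, 7, 9:
  g  : 5  33  85  161  261
  Δ  : 28  52  76  100
  Δ^2: 24  24  24
  Δ^3: 0  0
  Δ^4: 0
The second differences are constant (24) and nonzero, while all higher differences vanish, so the minimal degree is 2.

2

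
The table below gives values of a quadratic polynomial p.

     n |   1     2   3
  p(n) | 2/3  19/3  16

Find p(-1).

4/3

Using the Lagrange interpolation formula with nodes 1, 2, 3:
  L_0(n) = (n - 2)(n - 3) / 2
  L_1(n) = (n - 1)(n - 3) / -1
  L_2(n) = (n - 1)(n - 2) / 2
Then p(n) = 2/3·L_0(n) + 19/3·L_1(n) + 16·L_2(n).
Expanding and collecting terms gives p(n) = 2n² - (1/3)n - 1.
Evaluating at n = -1: p(-1) = 4/3.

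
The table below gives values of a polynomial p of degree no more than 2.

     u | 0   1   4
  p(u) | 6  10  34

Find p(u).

p(u) = u^2 + 3u + 6

Write p(u) = au^2 + bu + c. Substituting each data point gives a linear system:
  c = 6
  a + b + c = 10
  16a + 4b + c = 34
Solving the system yields a = 1, b = 3, c = 6.
So p(u) = u² + 3u + 6.
Check: p(1) = 10. ✓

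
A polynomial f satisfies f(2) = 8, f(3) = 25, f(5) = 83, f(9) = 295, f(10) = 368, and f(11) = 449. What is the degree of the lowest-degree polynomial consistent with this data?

Divided differences on the nodes 2, 3, 5, 9, 10, 11:
  order 0: 8  25  83  295  368  449
  order 1: 17  29  53  73  81
  order 2: 4  4  4  4
  order 3: 0  0  0
  order 4: 0  0
  order 5: 0
The order-2 divided differences are all 4 (nonzero) and every higher order vanishes, so the data lies on a polynomial of degree exactly 2.

2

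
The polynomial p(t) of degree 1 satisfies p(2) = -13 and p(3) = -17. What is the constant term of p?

-5

Write p(t) = at + b. Substituting each data point gives a linear system:
  2a + b = -13
  3a + b = -17
Solving the system yields a = -4, b = -5.
So p(t) = -4t - 5.
The constant term is -5.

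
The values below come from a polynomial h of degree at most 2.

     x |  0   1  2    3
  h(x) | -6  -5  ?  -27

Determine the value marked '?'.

-12

On equispaced nodes a degree-2 polynomial has vanishing third forward difference, so
  - h(0) + 3·h(1) - 3·h(2) + h(3) = 0.
Substituting the known values and solving for h(2):
  -3·h(2) = 36
  h(2) = -12.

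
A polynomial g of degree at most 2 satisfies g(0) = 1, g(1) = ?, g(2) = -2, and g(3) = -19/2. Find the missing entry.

3/2

The 3 known points determine the degree-2 polynomial uniquely.
Write g(u) = au^2 + bu + c. Substituting each data point gives a linear system:
  c = 1
  4a + 2b + c = -2
  9a + 3b + c = -19/2
Solving the system yields a = -2, b = 5/2, c = 1.
So g(u) = -2u^2 + (5/2)u + 1.
Then g(1) = 3/2.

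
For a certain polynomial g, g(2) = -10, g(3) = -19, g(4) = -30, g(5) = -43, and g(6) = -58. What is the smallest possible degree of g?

Forward differences of the values at t = 2, 3, 4, 5, 6:
  g  : -10  -19  -30  -43  -58
  Δ  : -9  -11  -13  -15
  Δ^2: -2  -2  -2
  Δ^3: 0  0
  Δ^4: 0
The second differences are constant (-2) and nonzero, while all higher differences vanish, so the minimal degree is 2.

2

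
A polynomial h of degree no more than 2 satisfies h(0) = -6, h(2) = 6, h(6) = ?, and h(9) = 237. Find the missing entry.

102

The 3 known points determine the degree-2 polynomial uniquely.
Write h(u) = au^2 + bu + c. Substituting each data point gives a linear system:
  c = -6
  4a + 2b + c = 6
  81a + 9b + c = 237
Solving the system yields a = 3, b = 0, c = -6.
So h(u) = 3u^2 - 6.
Then h(6) = 102.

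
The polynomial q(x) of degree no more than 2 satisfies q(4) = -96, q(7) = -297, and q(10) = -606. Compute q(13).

-1023

Using the Lagrange interpolation formula with nodes 4, 7, 10:
  L_0(x) = (x - 7)(x - 10) / 18
  L_1(x) = (x - 4)(x - 10) / -9
  L_2(x) = (x - 4)(x - 7) / 18
Then q(x) = -96·L_0(x) - 297·L_1(x) - 606·L_2(x).
Expanding and collecting terms gives q(x) = -6x² - x + 4.
Evaluating at x = 13: q(13) = -1023.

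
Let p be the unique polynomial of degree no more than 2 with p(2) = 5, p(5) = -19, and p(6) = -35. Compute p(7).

-55

Using the Lagrange interpolation formula with nodes 2, 5, 6:
  L_0(u) = (u - 5)(u - 6) / 12
  L_1(u) = (u - 2)(u - 6) / -3
  L_2(u) = (u - 2)(u - 5) / 4
Then p(u) = 5·L_0(u) - 19·L_1(u) - 35·L_2(u).
Expanding and collecting terms gives p(u) = -2u^2 + 6u + 1.
Evaluating at u = 7: p(7) = -55.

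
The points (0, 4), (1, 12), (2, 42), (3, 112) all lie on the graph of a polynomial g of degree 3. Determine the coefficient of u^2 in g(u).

2

Write g(u) = au^3 + bu^2 + cu + d. Substituting each data point gives a linear system:
  d = 4
  a + b + c + d = 12
  8a + 4b + 2c + d = 42
  27a + 9b + 3c + d = 112
Solving the system yields a = 3, b = 2, c = 3, d = 4.
So g(u) = 3u^3 + 2u^2 + 3u + 4.
The coefficient of u^2 is 2.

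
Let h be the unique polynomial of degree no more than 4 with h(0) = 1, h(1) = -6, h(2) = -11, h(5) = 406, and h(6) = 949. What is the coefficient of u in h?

-4

Write h(u) = au^4 + bu^3 + cu^2 + du + e. Substituting each data point gives a linear system:
  e = 1
  a + b + c + d + e = -6
  16a + 8b + 4c + 2d + e = -11
  625a + 125b + 25c + 5d + e = 406
  1296a + 216b + 36c + 6d + e = 949
Solving the system yields a = 1, b = -1, c = -3, d = -4, e = 1.
So h(u) = u⁴ - u³ - 3u² - 4u + 1.
The coefficient of u is -4.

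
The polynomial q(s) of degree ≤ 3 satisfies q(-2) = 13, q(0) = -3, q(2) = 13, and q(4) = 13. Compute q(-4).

Using the Lagrange interpolation formula with nodes -2, 0, 2, 4:
  L_0(s) = s(s - 2)(s - 4) / -48
  L_1(s) = (s + 2)(s - 2)(s - 4) / 16
  L_2(s) = (s + 2)s(s - 4) / -16
  L_3(s) = (s + 2)s(s - 2) / 48
Then q(s) = 13·L_0(s) - 3·L_1(s) + 13·L_2(s) + 13·L_3(s).
Expanding and collecting terms gives q(s) = -s³ + 4s² + 4s - 3.
Evaluating at s = -4: q(-4) = 109.

109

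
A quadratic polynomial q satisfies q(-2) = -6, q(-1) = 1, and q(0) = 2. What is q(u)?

Write q(u) = au^2 + bu + c. Substituting each data point gives a linear system:
  4a - 2b + c = -6
  a - b + c = 1
  c = 2
Solving the system yields a = -3, b = -2, c = 2.
So q(u) = -3u^2 - 2u + 2.
Check: q(0) = 2. ✓

q(u) = -3u^2 - 2u + 2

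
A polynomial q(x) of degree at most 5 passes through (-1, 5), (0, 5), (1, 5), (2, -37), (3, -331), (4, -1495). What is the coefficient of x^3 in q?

Write q(x) = ax^5 + bx^4 + cx^3 + dx^2 + ex + k. Substituting each data point gives a linear system:
  -a + b - c + d - e + k = 5
  k = 5
  a + b + c + d + e + k = 5
  32a + 16b + 8c + 4d + 2e + k = -37
  243a + 81b + 27c + 9d + 3e + k = -331
  1024a + 256b + 64c + 16d + 4e + k = -1495
Solving the system yields a = -2, b = 3, c = -3, d = -3, e = 5, k = 5.
So q(x) = -2x^5 + 3x^4 - 3x^3 - 3x^2 + 5x + 5.
The coefficient of x^3 is -3.

-3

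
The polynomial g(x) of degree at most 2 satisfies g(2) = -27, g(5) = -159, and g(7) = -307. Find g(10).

Using the Lagrange interpolation formula with nodes 2, 5, 7:
  L_0(x) = (x - 5)(x - 7) / 15
  L_1(x) = (x - 2)(x - 7) / -6
  L_2(x) = (x - 2)(x - 5) / 10
Then g(x) = -27·L_0(x) - 159·L_1(x) - 307·L_2(x).
Expanding and collecting terms gives g(x) = -6x^2 - 2x + 1.
Evaluating at x = 10: g(10) = -619.

-619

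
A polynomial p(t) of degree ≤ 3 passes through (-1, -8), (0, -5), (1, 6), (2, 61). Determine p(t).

p(t) = 6t^3 + 4t^2 + t - 5

Write p(t) = at^3 + bt^2 + ct + d. Substituting each data point gives a linear system:
  -a + b - c + d = -8
  d = -5
  a + b + c + d = 6
  8a + 4b + 2c + d = 61
Solving the system yields a = 6, b = 4, c = 1, d = -5.
So p(t) = 6t^3 + 4t^2 + t - 5.
Check: p(1) = 6. ✓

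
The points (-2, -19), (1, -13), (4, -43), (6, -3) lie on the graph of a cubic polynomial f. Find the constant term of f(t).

-3

Write f(t) = at^3 + bt^2 + ct + d. Substituting each data point gives a linear system:
  -8a + 4b - 2c + d = -19
  a + b + c + d = -13
  64a + 16b + 4c + d = -43
  216a + 36b + 6c + d = -3
Solving the system yields a = 1, b = -5, c = -6, d = -3.
So f(t) = t^3 - 5t^2 - 6t - 3.
The constant term is -3.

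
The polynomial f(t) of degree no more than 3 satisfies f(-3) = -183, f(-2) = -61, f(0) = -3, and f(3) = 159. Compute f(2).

47

Using the Lagrange interpolation formula with nodes -3, -2, 0, 3:
  L_0(t) = (t + 2)t(t - 3) / -18
  L_1(t) = (t + 3)t(t - 3) / 10
  L_2(t) = (t + 3)(t + 2)(t - 3) / -18
  L_3(t) = (t + 3)(t + 2)t / 90
Then f(t) = -183·L_0(t) - 61·L_1(t) - 3·L_2(t) + 159·L_3(t).
Expanding and collecting terms gives f(t) = 6t³ - t² + 3t - 3.
Evaluating at t = 2: f(2) = 47.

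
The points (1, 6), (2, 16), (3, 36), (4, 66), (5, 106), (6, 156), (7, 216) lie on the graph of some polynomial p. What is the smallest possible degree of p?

Forward differences of the values at u = 1, 2, 3, 4, 5, 6, 7:
  p  : 6  16  36  66  106  156  216
  Δ  : 10  20  30  40  50  60
  Δ^2: 10  10  10  10  10
  Δ^3: 0  0  0  0
  Δ^4: 0  0  0
  Δ^5: 0  0
  Δ^6: 0
The second differences are constant (10) and nonzero, while all higher differences vanish, so the minimal degree is 2.

2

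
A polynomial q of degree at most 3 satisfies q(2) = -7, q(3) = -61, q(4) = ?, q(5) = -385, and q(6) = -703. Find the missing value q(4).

The 4 known points determine the degree-3 polynomial uniquely.
Write q(t) = at^3 + bt^2 + ct + d. Substituting each data point gives a linear system:
  8a + 4b + 2c + d = -7
  27a + 9b + 3c + d = -61
  125a + 25b + 5c + d = -385
  216a + 36b + 6c + d = -703
Solving the system yields a = -4, b = 4, c = 2, d = 5.
So q(t) = -4t³ + 4t² + 2t + 5.
Then q(4) = -179.

-179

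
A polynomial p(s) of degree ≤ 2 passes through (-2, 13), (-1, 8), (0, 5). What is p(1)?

4

Using the Lagrange interpolation formula with nodes -2, -1, 0:
  L_0(s) = (s + 1)s / 2
  L_1(s) = (s + 2)s / -1
  L_2(s) = (s + 2)(s + 1) / 2
Then p(s) = 13·L_0(s) + 8·L_1(s) + 5·L_2(s).
Expanding and collecting terms gives p(s) = s^2 - 2s + 5.
Evaluating at s = 1: p(1) = 4.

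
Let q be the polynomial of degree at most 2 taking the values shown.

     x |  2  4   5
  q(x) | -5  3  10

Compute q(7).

30

Write q(x) = ax^2 + bx + c. Substituting each data point gives a linear system:
  4a + 2b + c = -5
  16a + 4b + c = 3
  25a + 5b + c = 10
Solving the system yields a = 1, b = -2, c = -5.
So q(x) = x^2 - 2x - 5.
Then q(7) = 30.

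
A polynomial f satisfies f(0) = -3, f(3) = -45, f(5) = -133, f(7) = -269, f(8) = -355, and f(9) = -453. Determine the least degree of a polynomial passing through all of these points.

2

Divided differences on the nodes 0, 3, 5, 7, 8, 9:
  order 0: -3  -45  -133  -269  -355  -453
  order 1: -14  -44  -68  -86  -98
  order 2: -6  -6  -6  -6
  order 3: 0  0  0
  order 4: 0  0
  order 5: 0
The order-2 divided differences are all -6 (nonzero) and every higher order vanishes, so the data lies on a polynomial of degree exactly 2.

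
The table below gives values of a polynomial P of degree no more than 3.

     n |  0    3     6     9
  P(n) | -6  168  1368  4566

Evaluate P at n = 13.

Write P(n) = an^3 + bn^2 + cn + d. Substituting each data point gives a linear system:
  d = -6
  27a + 9b + 3c + d = 168
  216a + 36b + 6c + d = 1368
  729a + 81b + 9c + d = 4566
Solving the system yields a = 6, b = 3, c = -5, d = -6.
So P(n) = 6n^3 + 3n^2 - 5n - 6.
Then P(13) = 13618.

13618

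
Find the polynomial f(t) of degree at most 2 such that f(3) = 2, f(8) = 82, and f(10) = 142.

Using the Lagrange interpolation formula with nodes 3, 8, 10:
  L_0(t) = (t - 8)(t - 10) / 35
  L_1(t) = (t - 3)(t - 10) / -10
  L_2(t) = (t - 3)(t - 8) / 14
Then f(t) = 2·L_0(t) + 82·L_1(t) + 142·L_2(t).
Expanding and collecting terms gives f(t) = 2t^2 - 6t + 2.
Check: f(3) = 2. ✓

f(t) = 2t^2 - 6t + 2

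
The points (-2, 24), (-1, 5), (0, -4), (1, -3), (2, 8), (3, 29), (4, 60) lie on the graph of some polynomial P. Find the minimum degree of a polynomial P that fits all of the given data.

Forward differences of the values at t = -2, -1, 0, 1, 2, 3, 4:
  P  : 24  5  -4  -3  8  29  60
  Δ  : -19  -9  1  11  21  31
  Δ^2: 10  10  10  10  10
  Δ^3: 0  0  0  0
  Δ^4: 0  0  0
  Δ^5: 0  0
  Δ^6: 0
The second differences are constant (10) and nonzero, while all higher differences vanish, so the minimal degree is 2.

2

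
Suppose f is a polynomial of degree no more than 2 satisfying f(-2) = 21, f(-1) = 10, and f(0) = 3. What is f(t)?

f(t) = 2t^2 - 5t + 3

Write f(t) = at^2 + bt + c. Substituting each data point gives a linear system:
  4a - 2b + c = 21
  a - b + c = 10
  c = 3
Solving the system yields a = 2, b = -5, c = 3.
So f(t) = 2t^2 - 5t + 3.
Check: f(-1) = 10. ✓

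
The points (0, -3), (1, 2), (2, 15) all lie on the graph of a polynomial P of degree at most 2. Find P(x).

P(x) = 4x^2 + x - 3

Using the Lagrange interpolation formula with nodes 0, 1, 2:
  L_0(x) = (x - 1)(x - 2) / 2
  L_1(x) = x(x - 2) / -1
  L_2(x) = x(x - 1) / 2
Then P(x) = -3·L_0(x) + 2·L_1(x) + 15·L_2(x).
Expanding and collecting terms gives P(x) = 4x^2 + x - 3.
Check: P(1) = 2. ✓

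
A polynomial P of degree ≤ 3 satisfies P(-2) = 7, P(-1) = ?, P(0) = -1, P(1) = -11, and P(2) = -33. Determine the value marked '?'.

3

On equispaced nodes a degree-3 polynomial has vanishing fourth forward difference, so
  P(-2) - 4·P(-1) + 6·P(0) - 4·P(1) + P(2) = 0.
Substituting the known values and solving for P(-1):
  -4·P(-1) = -12
  P(-1) = 3.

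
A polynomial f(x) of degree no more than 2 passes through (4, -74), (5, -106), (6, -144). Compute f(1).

-14

Write f(x) = ax^2 + bx + c. Substituting each data point gives a linear system:
  16a + 4b + c = -74
  25a + 5b + c = -106
  36a + 6b + c = -144
Solving the system yields a = -3, b = -5, c = -6.
So f(x) = -3x^2 - 5x - 6.
Then f(1) = -14.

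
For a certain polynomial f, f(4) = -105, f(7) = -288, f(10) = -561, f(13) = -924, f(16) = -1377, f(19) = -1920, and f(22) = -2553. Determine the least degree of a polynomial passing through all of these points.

2

Forward differences of the values at u = 4, 7, 10, 13, 16, 19, 22:
  f  : -105  -288  -561  -924  -1377  -1920  -2553
  Δ  : -183  -273  -363  -453  -543  -633
  Δ^2: -90  -90  -90  -90  -90
  Δ^3: 0  0  0  0
  Δ^4: 0  0  0
  Δ^5: 0  0
  Δ^6: 0
The second differences are constant (-90) and nonzero, while all higher differences vanish, so the minimal degree is 2.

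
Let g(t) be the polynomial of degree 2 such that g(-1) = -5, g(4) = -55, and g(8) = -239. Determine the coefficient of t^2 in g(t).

-4

Write g(t) = at^2 + bt + c. Substituting each data point gives a linear system:
  a - b + c = -5
  16a + 4b + c = -55
  64a + 8b + c = -239
Solving the system yields a = -4, b = 2, c = 1.
So g(t) = -4t² + 2t + 1.
The leading coefficient is -4.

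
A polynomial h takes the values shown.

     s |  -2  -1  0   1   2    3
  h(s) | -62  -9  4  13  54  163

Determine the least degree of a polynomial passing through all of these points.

3

Forward differences of the values at s = -2, -1, 0, 1, 2, 3:
  h  : -62  -9  4  13  54  163
  Δ  : 53  13  9  41  109
  Δ^2: -40  -4  32  68
  Δ^3: 36  36  36
  Δ^4: 0  0
  Δ^5: 0
The third differences are constant (36) and nonzero, while all higher differences vanish, so the minimal degree is 3.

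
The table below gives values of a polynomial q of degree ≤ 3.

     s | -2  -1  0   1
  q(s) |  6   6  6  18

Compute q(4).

Write q(s) = as^3 + bs^2 + cs + d. Substituting each data point gives a linear system:
  -8a + 4b - 2c + d = 6
  -a + b - c + d = 6
  d = 6
  a + b + c + d = 18
Solving the system yields a = 2, b = 6, c = 4, d = 6.
So q(s) = 2s³ + 6s² + 4s + 6.
Then q(4) = 246.

246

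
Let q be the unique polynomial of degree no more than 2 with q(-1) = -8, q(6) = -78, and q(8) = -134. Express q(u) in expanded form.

q(u) = -2u^2 - 6

Using the Lagrange interpolation formula with nodes -1, 6, 8:
  L_0(u) = (u - 6)(u - 8) / 63
  L_1(u) = (u + 1)(u - 8) / -14
  L_2(u) = (u + 1)(u - 6) / 18
Then q(u) = -8·L_0(u) - 78·L_1(u) - 134·L_2(u).
Expanding and collecting terms gives q(u) = -2u² - 6.
Check: q(8) = -134. ✓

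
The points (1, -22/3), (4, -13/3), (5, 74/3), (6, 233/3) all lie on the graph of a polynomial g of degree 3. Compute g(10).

Write g(s) = as^3 + bs^2 + cs + d. Substituting each data point gives a linear system:
  a + b + c + d = -22/3
  64a + 16b + 4c + d = -13/3
  125a + 25b + 5c + d = 74/3
  216a + 36b + 6c + d = 233/3
Solving the system yields a = 1, b = -3, c = -5, d = -1/3.
So g(s) = s³ - 3s² - 5s - 1/3.
Then g(10) = 1949/3.

1949/3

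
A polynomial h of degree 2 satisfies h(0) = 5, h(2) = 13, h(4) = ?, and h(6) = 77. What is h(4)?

On equispaced nodes a degree-2 polynomial has vanishing third forward difference, so
  - h(0) + 3·h(2) - 3·h(4) + h(6) = 0.
Substituting the known values and solving for h(4):
  -3·h(4) = -111
  h(4) = 37.

37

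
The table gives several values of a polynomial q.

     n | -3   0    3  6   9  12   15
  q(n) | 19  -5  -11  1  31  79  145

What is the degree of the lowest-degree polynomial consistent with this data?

2

Forward differences of the values at n = -3, 0, 3, 6, 9, 12, 15:
  q  : 19  -5  -11  1  31  79  145
  Δ  : -24  -6  12  30  48  66
  Δ^2: 18  18  18  18  18
  Δ^3: 0  0  0  0
  Δ^4: 0  0  0
  Δ^5: 0  0
  Δ^6: 0
The second differences are constant (18) and nonzero, while all higher differences vanish, so the minimal degree is 2.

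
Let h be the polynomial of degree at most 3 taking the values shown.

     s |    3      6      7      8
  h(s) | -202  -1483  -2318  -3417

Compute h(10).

Using the Lagrange interpolation formula with nodes 3, 6, 7, 8:
  L_0(s) = (s - 6)(s - 7)(s - 8) / -60
  L_1(s) = (s - 3)(s - 7)(s - 8) / 6
  L_2(s) = (s - 3)(s - 6)(s - 8) / -4
  L_3(s) = (s - 3)(s - 6)(s - 7) / 10
Then h(s) = -202·L_0(s) - 1483·L_1(s) - 2318·L_2(s) - 3417·L_3(s).
Expanding and collecting terms gives h(s) = -6s^3 - 6s^2 + 5s - 1.
Evaluating at s = 10: h(10) = -6551.

-6551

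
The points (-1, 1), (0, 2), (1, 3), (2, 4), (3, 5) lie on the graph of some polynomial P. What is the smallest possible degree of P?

1

Forward differences of the values at n = -1, 0, 1, 2, 3:
  P  : 1  2  3  4  5
  Δ  : 1  1  1  1
  Δ^2: 0  0  0
  Δ^3: 0  0
  Δ^4: 0
The first differences are constant (1) and nonzero, while all higher differences vanish, so the minimal degree is 1.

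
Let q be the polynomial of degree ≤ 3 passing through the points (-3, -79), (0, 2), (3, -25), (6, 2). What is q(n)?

q(n) = n^3 - 6n^2 + 2

Using the Lagrange interpolation formula with nodes -3, 0, 3, 6:
  L_0(n) = n(n - 3)(n - 6) / -162
  L_1(n) = (n + 3)(n - 3)(n - 6) / 54
  L_2(n) = (n + 3)n(n - 6) / -54
  L_3(n) = (n + 3)n(n - 3) / 162
Then q(n) = -79·L_0(n) + 2·L_1(n) - 25·L_2(n) + 2·L_3(n).
Expanding and collecting terms gives q(n) = n^3 - 6n^2 + 2.
Check: q(3) = -25. ✓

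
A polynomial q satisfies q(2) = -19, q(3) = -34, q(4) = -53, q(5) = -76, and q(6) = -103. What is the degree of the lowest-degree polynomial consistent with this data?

2

Forward differences of the values at s = 2, 3, 4, 5, 6:
  q  : -19  -34  -53  -76  -103
  Δ  : -15  -19  -23  -27
  Δ^2: -4  -4  -4
  Δ^3: 0  0
  Δ^4: 0
The second differences are constant (-4) and nonzero, while all higher differences vanish, so the minimal degree is 2.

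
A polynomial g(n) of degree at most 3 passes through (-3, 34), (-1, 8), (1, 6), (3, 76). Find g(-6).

13

Forward differences of the values at n = -3, -1, 1, 3:
  g  : 34  8  6  76
  Δ  : -26  -2  70
  Δ^2: 24  72
  Δ^3: 48
The third differences are constant, confirming degree 3.
Interpolating (Newton forward form) and evaluating at n = -6 gives g(-6) = 13.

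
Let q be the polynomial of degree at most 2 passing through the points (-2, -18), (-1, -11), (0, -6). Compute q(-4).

Write q(u) = au^2 + bu + c. Substituting each data point gives a linear system:
  4a - 2b + c = -18
  a - b + c = -11
  c = -6
Solving the system yields a = -1, b = 4, c = -6.
So q(u) = -u^2 + 4u - 6.
Then q(-4) = -38.

-38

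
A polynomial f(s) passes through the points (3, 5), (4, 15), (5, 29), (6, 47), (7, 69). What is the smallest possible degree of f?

Forward differences of the values at s = 3, 4, 5, 6, 7:
  f  : 5  15  29  47  69
  Δ  : 10  14  18  22
  Δ^2: 4  4  4
  Δ^3: 0  0
  Δ^4: 0
The second differences are constant (4) and nonzero, while all higher differences vanish, so the minimal degree is 2.

2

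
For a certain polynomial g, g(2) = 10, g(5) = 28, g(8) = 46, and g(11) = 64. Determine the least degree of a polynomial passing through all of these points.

Forward differences of the values at u = 2, 5, 8, 11:
  g  : 10  28  46  64
  Δ  : 18  18  18
  Δ^2: 0  0
  Δ^3: 0
The first differences are constant (18) and nonzero, while all higher differences vanish, so the minimal degree is 1.

1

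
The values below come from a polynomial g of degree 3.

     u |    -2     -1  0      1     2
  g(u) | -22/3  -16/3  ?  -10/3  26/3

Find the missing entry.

The 4 known points determine the degree-3 polynomial uniquely.
Write g(u) = au^3 + bu^2 + cu + d. Substituting each data point gives a linear system:
  -8a + 4b - 2c + d = -22/3
  -a + b - c + d = -16/3
  a + b + c + d = -10/3
  8a + 4b + 2c + d = 26/3
Solving the system yields a = 1, b = 5/3, c = 0, d = -6.
So g(u) = u^3 + (5/3)u^2 - 6.
Then g(0) = -6.

-6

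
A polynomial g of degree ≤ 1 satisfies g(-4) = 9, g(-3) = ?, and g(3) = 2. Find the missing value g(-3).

The 2 known points determine the degree-1 polynomial uniquely.
Write g(n) = an + b. Substituting each data point gives a linear system:
  -4a + b = 9
  3a + b = 2
Solving the system yields a = -1, b = 5.
So g(n) = -n + 5.
Then g(-3) = 8.

8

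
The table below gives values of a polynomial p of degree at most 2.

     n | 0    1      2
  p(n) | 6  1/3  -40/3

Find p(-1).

Write p(n) = an^2 + bn + c. Substituting each data point gives a linear system:
  c = 6
  a + b + c = 1/3
  4a + 2b + c = -40/3
Solving the system yields a = -4, b = -5/3, c = 6.
So p(n) = -4n^2 - (5/3)n + 6.
Then p(-1) = 11/3.

11/3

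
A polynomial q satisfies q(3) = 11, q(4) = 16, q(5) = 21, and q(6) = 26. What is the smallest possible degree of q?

Forward differences of the values at s = 3, 4, 5, 6:
  q  : 11  16  21  26
  Δ  : 5  5  5
  Δ^2: 0  0
  Δ^3: 0
The first differences are constant (5) and nonzero, while all higher differences vanish, so the minimal degree is 1.

1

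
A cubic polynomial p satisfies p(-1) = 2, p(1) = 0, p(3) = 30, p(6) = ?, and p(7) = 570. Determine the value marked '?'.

345

The 4 known points determine the degree-3 polynomial uniquely.
Write p(u) = au^3 + bu^2 + cu + d. Substituting each data point gives a linear system:
  -a + b - c + d = 2
  a + b + c + d = 0
  27a + 9b + 3c + d = 30
  343a + 49b + 7c + d = 570
Solving the system yields a = 2, b = -2, c = -3, d = 3.
So p(u) = 2u^3 - 2u^2 - 3u + 3.
Then p(6) = 345.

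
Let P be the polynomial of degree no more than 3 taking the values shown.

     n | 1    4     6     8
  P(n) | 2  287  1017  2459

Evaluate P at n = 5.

578

Write P(n) = an^3 + bn^2 + cn + d. Substituting each data point gives a linear system:
  a + b + c + d = 2
  64a + 16b + 4c + d = 287
  216a + 36b + 6c + d = 1017
  512a + 64b + 8c + d = 2459
Solving the system yields a = 5, b = -1, c = -5, d = 3.
So P(n) = 5n^3 - n^2 - 5n + 3.
Then P(5) = 578.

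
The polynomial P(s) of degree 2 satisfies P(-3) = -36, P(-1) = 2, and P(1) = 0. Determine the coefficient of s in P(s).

Write P(s) = as^2 + bs + c. Substituting each data point gives a linear system:
  9a - 3b + c = -36
  a - b + c = 2
  a + b + c = 0
Solving the system yields a = -5, b = -1, c = 6.
So P(s) = -5s^2 - s + 6.
The coefficient of s is -1.

-1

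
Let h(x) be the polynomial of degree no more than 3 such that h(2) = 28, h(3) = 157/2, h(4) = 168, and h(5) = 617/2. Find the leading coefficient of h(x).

Write h(x) = ax^3 + bx^2 + cx + d. Substituting each data point gives a linear system:
  8a + 4b + 2c + d = 28
  27a + 9b + 3c + d = 157/2
  64a + 16b + 4c + d = 168
  125a + 25b + 5c + d = 617/2
Solving the system yields a = 2, b = 3/2, c = 5, d = -4.
So h(x) = 2x^3 + (3/2)x^2 + 5x - 4.
The leading coefficient is 2.

2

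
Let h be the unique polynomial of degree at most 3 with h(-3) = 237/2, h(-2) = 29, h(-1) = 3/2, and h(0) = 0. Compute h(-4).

306

Forward differences of the values at x = -3, -2, -1, 0:
  h  : 237/2  29  3/2  0
  Δ  : -179/2  -55/2  -3/2
  Δ^2: 62  26
  Δ^3: -36
The third differences are constant, confirming degree 3.
Interpolating (Newton forward form) and evaluating at x = -4 gives h(-4) = 306.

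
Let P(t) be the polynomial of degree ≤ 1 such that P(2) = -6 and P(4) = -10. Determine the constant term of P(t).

-2

Write P(t) = at + b. Substituting each data point gives a linear system:
  2a + b = -6
  4a + b = -10
Solving the system yields a = -2, b = -2.
So P(t) = -2t - 2.
The constant term is -2.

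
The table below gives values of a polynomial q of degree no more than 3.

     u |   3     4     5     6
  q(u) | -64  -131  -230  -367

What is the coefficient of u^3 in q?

Write q(u) = au^3 + bu^2 + cu + d. Substituting each data point gives a linear system:
  27a + 9b + 3c + d = -64
  64a + 16b + 4c + d = -131
  125a + 25b + 5c + d = -230
  216a + 36b + 6c + d = -367
Solving the system yields a = -1, b = -4, c = -2, d = 5.
So q(u) = -u^3 - 4u^2 - 2u + 5.
The leading coefficient is -1.

-1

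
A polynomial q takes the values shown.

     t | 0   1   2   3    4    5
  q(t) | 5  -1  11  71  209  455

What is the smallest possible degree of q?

Forward differences of the values at t = 0, 1, 2, 3, 4, 5:
  q  : 5  -1  11  71  209  455
  Δ  : -6  12  60  138  246
  Δ^2: 18  48  78  108
  Δ^3: 30  30  30
  Δ^4: 0  0
  Δ^5: 0
The third differences are constant (30) and nonzero, while all higher differences vanish, so the minimal degree is 3.

3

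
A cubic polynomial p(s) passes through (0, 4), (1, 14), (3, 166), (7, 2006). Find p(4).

380

Using the Lagrange interpolation formula with nodes 0, 1, 3, 7:
  L_0(s) = (s - 1)(s - 3)(s - 7) / -21
  L_1(s) = s(s - 3)(s - 7) / 12
  L_2(s) = s(s - 1)(s - 7) / -24
  L_3(s) = s(s - 1)(s - 3) / 168
Then p(s) = 4·L_0(s) + 14·L_1(s) + 166·L_2(s) + 2006·L_3(s).
Expanding and collecting terms gives p(s) = 6s^3 - 2s^2 + 6s + 4.
Evaluating at s = 4: p(4) = 380.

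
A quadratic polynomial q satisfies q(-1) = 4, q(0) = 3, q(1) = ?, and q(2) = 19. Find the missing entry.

8

The 3 known points determine the degree-2 polynomial uniquely.
Write q(s) = as^2 + bs + c. Substituting each data point gives a linear system:
  a - b + c = 4
  c = 3
  4a + 2b + c = 19
Solving the system yields a = 3, b = 2, c = 3.
So q(s) = 3s^2 + 2s + 3.
Then q(1) = 8.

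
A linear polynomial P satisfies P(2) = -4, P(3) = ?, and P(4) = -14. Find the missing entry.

-9

The 2 known points determine the degree-1 polynomial uniquely.
Write P(n) = an + b. Substituting each data point gives a linear system:
  2a + b = -4
  4a + b = -14
Solving the system yields a = -5, b = 6.
So P(n) = -5n + 6.
Then P(3) = -9.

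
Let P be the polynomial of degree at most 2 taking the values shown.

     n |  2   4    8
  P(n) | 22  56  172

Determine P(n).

Using the Lagrange interpolation formula with nodes 2, 4, 8:
  L_0(n) = (n - 4)(n - 8) / 12
  L_1(n) = (n - 2)(n - 8) / -8
  L_2(n) = (n - 2)(n - 4) / 24
Then P(n) = 22·L_0(n) + 56·L_1(n) + 172·L_2(n).
Expanding and collecting terms gives P(n) = 2n^2 + 5n + 4.
Check: P(2) = 22. ✓

P(n) = 2n^2 + 5n + 4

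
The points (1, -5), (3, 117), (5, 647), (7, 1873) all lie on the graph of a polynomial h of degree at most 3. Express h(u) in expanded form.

h(u) = 6u^3 - 3u^2 - 5u - 3

Write h(u) = au^3 + bu^2 + cu + d. Substituting each data point gives a linear system:
  a + b + c + d = -5
  27a + 9b + 3c + d = 117
  125a + 25b + 5c + d = 647
  343a + 49b + 7c + d = 1873
Solving the system yields a = 6, b = -3, c = -5, d = -3.
So h(u) = 6u^3 - 3u^2 - 5u - 3.
Check: h(7) = 1873. ✓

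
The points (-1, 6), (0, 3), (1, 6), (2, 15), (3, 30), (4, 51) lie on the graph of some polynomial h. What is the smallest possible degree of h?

Forward differences of the values at x = -1, 0, 1, 2, 3, 4:
  h  : 6  3  6  15  30  51
  Δ  : -3  3  9  15  21
  Δ^2: 6  6  6  6
  Δ^3: 0  0  0
  Δ^4: 0  0
  Δ^5: 0
The second differences are constant (6) and nonzero, while all higher differences vanish, so the minimal degree is 2.

2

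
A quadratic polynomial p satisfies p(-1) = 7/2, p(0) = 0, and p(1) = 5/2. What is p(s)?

p(s) = 3s^2 - (1/2)s

Write p(s) = as^2 + bs + c. Substituting each data point gives a linear system:
  a - b + c = 7/2
  c = 0
  a + b + c = 5/2
Solving the system yields a = 3, b = -1/2, c = 0.
So p(s) = 3s^2 - (1/2)s.
Check: p(-1) = 7/2. ✓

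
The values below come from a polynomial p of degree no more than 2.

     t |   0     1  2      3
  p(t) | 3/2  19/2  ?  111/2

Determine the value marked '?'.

55/2

The 3 known points determine the degree-2 polynomial uniquely.
Write p(t) = at^2 + bt + c. Substituting each data point gives a linear system:
  c = 3/2
  a + b + c = 19/2
  9a + 3b + c = 111/2
Solving the system yields a = 5, b = 3, c = 3/2.
So p(t) = 5t^2 + 3t + 3/2.
Then p(2) = 55/2.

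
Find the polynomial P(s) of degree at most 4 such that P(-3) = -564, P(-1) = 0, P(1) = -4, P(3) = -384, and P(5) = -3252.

Write P(s) = as^4 + bs^3 + cs^2 + ds + e. Substituting each data point gives a linear system:
  81a - 27b + 9c - 3d + e = -564
  a - b + c - d + e = 0
  a + b + c + d + e = -4
  81a + 27b + 9c + 3d + e = -384
  625a + 125b + 25c + 5d + e = -3252
Solving the system yields a = -6, b = 4, c = 1, d = -6, e = 3.
So P(s) = -6s^4 + 4s^3 + s^2 - 6s + 3.
Check: P(3) = -384. ✓

P(s) = -6s^4 + 4s^3 + s^2 - 6s + 3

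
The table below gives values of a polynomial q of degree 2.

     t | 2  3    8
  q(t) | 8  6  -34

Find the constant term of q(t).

6

Write q(t) = at^2 + bt + c. Substituting each data point gives a linear system:
  4a + 2b + c = 8
  9a + 3b + c = 6
  64a + 8b + c = -34
Solving the system yields a = -1, b = 3, c = 6.
So q(t) = -t² + 3t + 6.
The constant term is 6.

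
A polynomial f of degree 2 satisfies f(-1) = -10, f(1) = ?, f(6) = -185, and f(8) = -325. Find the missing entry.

The 3 known points determine the degree-2 polynomial uniquely.
Write f(s) = as^2 + bs + c. Substituting each data point gives a linear system:
  a - b + c = -10
  36a + 6b + c = -185
  64a + 8b + c = -325
Solving the system yields a = -5, b = 0, c = -5.
So f(s) = -5s^2 - 5.
Then f(1) = -10.

-10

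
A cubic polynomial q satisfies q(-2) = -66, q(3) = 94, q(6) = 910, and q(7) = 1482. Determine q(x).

q(x) = 5x^3 - 5x^2 + 2x - 2

Write q(x) = ax^3 + bx^2 + cx + d. Substituting each data point gives a linear system:
  -8a + 4b - 2c + d = -66
  27a + 9b + 3c + d = 94
  216a + 36b + 6c + d = 910
  343a + 49b + 7c + d = 1482
Solving the system yields a = 5, b = -5, c = 2, d = -2.
So q(x) = 5x^3 - 5x^2 + 2x - 2.
Check: q(-2) = -66. ✓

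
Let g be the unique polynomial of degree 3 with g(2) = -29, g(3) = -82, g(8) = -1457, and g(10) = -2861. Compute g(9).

Using the Lagrange interpolation formula with nodes 2, 3, 8, 10:
  L_0(n) = (n - 3)(n - 8)(n - 10) / -48
  L_1(n) = (n - 2)(n - 8)(n - 10) / 35
  L_2(n) = (n - 2)(n - 3)(n - 10) / -60
  L_3(n) = (n - 2)(n - 3)(n - 8) / 112
Then g(n) = -29·L_0(n) - 82·L_1(n) - 1457·L_2(n) - 2861·L_3(n).
Expanding and collecting terms gives g(n) = -3n^3 + 2n^2 - 6n - 1.
Evaluating at n = 9: g(9) = -2080.

-2080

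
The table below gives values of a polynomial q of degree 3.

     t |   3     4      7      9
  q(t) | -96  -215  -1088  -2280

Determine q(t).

Write q(t) = at^3 + bt^2 + ct + d. Substituting each data point gives a linear system:
  27a + 9b + 3c + d = -96
  64a + 16b + 4c + d = -215
  343a + 49b + 7c + d = -1088
  729a + 81b + 9c + d = -2280
Solving the system yields a = -3, b = -1, c = -1, d = -3.
So q(t) = -3t^3 - t^2 - t - 3.
Check: q(7) = -1088. ✓

q(t) = -3t^3 - t^2 - t - 3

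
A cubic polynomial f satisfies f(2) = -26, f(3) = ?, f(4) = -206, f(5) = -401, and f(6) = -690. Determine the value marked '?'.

-87

On equispaced nodes a degree-3 polynomial has vanishing fourth forward difference, so
  f(2) - 4·f(3) + 6·f(4) - 4·f(5) + f(6) = 0.
Substituting the known values and solving for f(3):
  -4·f(3) = 348
  f(3) = -87.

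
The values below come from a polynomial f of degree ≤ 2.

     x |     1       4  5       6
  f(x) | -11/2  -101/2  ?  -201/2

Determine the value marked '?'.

The 3 known points determine the degree-2 polynomial uniquely.
Write f(x) = ax^2 + bx + c. Substituting each data point gives a linear system:
  a + b + c = -11/2
  16a + 4b + c = -101/2
  36a + 6b + c = -201/2
Solving the system yields a = -2, b = -5, c = 3/2.
So f(x) = -2x^2 - 5x + 3/2.
Then f(5) = -147/2.

-147/2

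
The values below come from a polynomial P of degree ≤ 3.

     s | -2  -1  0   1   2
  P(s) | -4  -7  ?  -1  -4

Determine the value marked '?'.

On equispaced nodes a degree-3 polynomial has vanishing fourth forward difference, so
  P(-2) - 4·P(-1) + 6·P(0) - 4·P(1) + P(2) = 0.
Substituting the known values and solving for P(0):
  6·P(0) = -24
  P(0) = -4.

-4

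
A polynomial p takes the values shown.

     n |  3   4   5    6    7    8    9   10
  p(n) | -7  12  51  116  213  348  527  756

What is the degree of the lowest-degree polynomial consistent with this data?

Forward differences of the values at n = 3, 4, 5, 6, 7, 8, 9, 10:
  p  : -7  12  51  116  213  348  527  756
  Δ  : 19  39  65  97  135  179  229
  Δ^2: 20  26  32  38  44  50
  Δ^3: 6  6  6  6  6
  Δ^4: 0  0  0  0
  Δ^5: 0  0  0
  Δ^6: 0  0
  Δ^7: 0
The third differences are constant (6) and nonzero, while all higher differences vanish, so the minimal degree is 3.

3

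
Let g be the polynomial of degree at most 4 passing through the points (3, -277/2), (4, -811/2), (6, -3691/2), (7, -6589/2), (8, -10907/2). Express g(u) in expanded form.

Write g(u) = au^4 + bu^3 + cu^2 + du + e. Substituting each data point gives a linear system:
  81a + 27b + 9c + 3d + e = -277/2
  256a + 64b + 16c + 4d + e = -811/2
  1296a + 216b + 36c + 6d + e = -3691/2
  2401a + 343b + 49c + 7d + e = -6589/2
  4096a + 512b + 64c + 8d + e = -10907/2
Solving the system yields a = -1, b = -3, c = 3, d = -2, e = 5/2.
So g(u) = -u^4 - 3u^3 + 3u^2 - 2u + 5/2.
Check: g(4) = -811/2. ✓

g(u) = -u^4 - 3u^3 + 3u^2 - 2u + 5/2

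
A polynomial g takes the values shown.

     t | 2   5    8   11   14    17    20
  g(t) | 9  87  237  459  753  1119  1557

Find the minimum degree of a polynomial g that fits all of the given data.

Forward differences of the values at t = 2, 5, 8, 11, 14, 17, 20:
  g  : 9  87  237  459  753  1119  1557
  Δ  : 78  150  222  294  366  438
  Δ^2: 72  72  72  72  72
  Δ^3: 0  0  0  0
  Δ^4: 0  0  0
  Δ^5: 0  0
  Δ^6: 0
The second differences are constant (72) and nonzero, while all higher differences vanish, so the minimal degree is 2.

2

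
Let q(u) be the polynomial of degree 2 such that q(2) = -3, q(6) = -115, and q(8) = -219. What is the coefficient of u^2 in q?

-4

Write q(u) = au^2 + bu + c. Substituting each data point gives a linear system:
  4a + 2b + c = -3
  36a + 6b + c = -115
  64a + 8b + c = -219
Solving the system yields a = -4, b = 4, c = 5.
So q(u) = -4u^2 + 4u + 5.
The leading coefficient is -4.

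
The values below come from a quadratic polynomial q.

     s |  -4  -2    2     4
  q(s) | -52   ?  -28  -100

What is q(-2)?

The 3 known points determine the degree-2 polynomial uniquely.
Write q(s) = as^2 + bs + c. Substituting each data point gives a linear system:
  16a - 4b + c = -52
  4a + 2b + c = -28
  16a + 4b + c = -100
Solving the system yields a = -5, b = -6, c = 4.
So q(s) = -5s^2 - 6s + 4.
Then q(-2) = -4.

-4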